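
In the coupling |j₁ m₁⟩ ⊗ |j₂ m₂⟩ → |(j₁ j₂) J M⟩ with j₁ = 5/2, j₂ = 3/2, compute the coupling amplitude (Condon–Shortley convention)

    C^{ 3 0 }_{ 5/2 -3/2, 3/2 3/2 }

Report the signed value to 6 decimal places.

j₁+j₂−J=1  J+j₁−j₂=4  J−j₁+j₂=2  j₁+j₂+J+1=8
(j₁±m₁, j₂±m₂, J±M) = (1,4,3,0,3,3)
P² = 216/5
sum k=1..1:
  [1] −1/12 = -1/12
S = -1/12
C² = P²·S² = 3/10 ; C = -0.547723

-0.547723  (= −√(3/10))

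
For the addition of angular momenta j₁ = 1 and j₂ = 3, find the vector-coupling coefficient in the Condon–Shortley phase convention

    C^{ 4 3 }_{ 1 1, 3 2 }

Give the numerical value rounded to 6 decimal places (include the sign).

triangle: 0!*2!*6!/9! = 1440/362880
(j±m)!: 2!*0!*5!*1!*7!*1! = 1209600
prefactor² = (2J+1)*Δ*N² = 43200
  k=0: +1/(0!*0!*0!*5!*2!*1!) = 1/240
Σ = 1/240  ⇒  CG² = 43200*1/240² = 3/4
CG = +√(3/4) = +0.866025

+√(3/4) ≈ +0.866025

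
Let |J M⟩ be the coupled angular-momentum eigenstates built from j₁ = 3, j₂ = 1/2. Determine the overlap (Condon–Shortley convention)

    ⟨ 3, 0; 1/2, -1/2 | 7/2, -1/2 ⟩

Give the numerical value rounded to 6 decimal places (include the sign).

√[8·0!6!1!/8! · 3!3!0!1!3!4!] = √(5184/7)
  +(−1)^0/∏(0,0,3,0,3,1)! = 1/36  (running 1/36)
⟨..|..⟩ = √(5184/7)·(1/36) = +0.755929

+√(4/7) ≈ +0.755929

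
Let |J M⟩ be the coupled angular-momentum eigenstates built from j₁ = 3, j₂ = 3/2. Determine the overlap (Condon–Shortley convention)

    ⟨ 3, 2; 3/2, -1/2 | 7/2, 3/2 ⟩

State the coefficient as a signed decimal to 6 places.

triangle: 1!*5!*2!/9! = 240/362880
(j±m)!: 5!*1!*1!*2!*5!*2! = 57600
prefactor² = (2J+1)*Δ*N² = 6400/21
  k=0: +1/(0!*1!*1!*1!*4!*1!) = 1/24
  k=1: −1/(1!*0!*0!*0!*5!*2!) = -1/240
Σ = 3/80  ⇒  CG² = 6400/21*3/80² = 3/7
CG = +√(3/7) = +0.654654

+0.654654  (= +√(3/7))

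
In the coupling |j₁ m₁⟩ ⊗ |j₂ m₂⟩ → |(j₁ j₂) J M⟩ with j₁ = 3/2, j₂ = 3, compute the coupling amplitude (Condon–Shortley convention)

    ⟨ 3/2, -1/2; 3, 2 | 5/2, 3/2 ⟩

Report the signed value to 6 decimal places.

√[6·2!1!4!/8! · 1!2!5!1!4!1!] = √(288/7)
  +(−1)^1/∏(1,1,1,4,0,0)! = -1/24  (running -1/24)
  +(−1)^2/∏(2,0,0,3,1,1)! = 1/12  (running 1/24)
⟨..|..⟩ = √(288/7)·(1/24) = +0.267261

+√(1/14) = +0.267261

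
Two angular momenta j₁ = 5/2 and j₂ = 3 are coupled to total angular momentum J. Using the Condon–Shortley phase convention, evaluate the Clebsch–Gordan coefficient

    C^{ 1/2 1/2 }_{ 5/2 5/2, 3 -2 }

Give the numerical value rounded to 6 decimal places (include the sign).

+√(1/21) = +0.218218

√[2·5!0!1!/7! · 5!0!1!5!1!0!] = √(4800/7)
  +(−1)^0/∏(0,5,0,1,0,0)! = 1/120  (running 1/120)
⟨..|..⟩ = √(4800/7)·(1/120) = +0.218218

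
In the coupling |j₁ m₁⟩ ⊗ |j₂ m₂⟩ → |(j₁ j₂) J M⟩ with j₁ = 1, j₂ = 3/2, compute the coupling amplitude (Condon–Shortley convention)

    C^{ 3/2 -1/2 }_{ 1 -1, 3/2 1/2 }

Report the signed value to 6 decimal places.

−√(8/15) ≈ -0.730297

j₁+j₂−J=1  J+j₁−j₂=1  J−j₁+j₂=2  j₁+j₂+J+1=5
(j₁±m₁, j₂±m₂, J±M) = (0,2,2,1,1,2)
P² = 8/15
sum k=1..1:
  [1] −1/1 = -1
S = -1
C² = P²·S² = 8/15 ; C = -0.730297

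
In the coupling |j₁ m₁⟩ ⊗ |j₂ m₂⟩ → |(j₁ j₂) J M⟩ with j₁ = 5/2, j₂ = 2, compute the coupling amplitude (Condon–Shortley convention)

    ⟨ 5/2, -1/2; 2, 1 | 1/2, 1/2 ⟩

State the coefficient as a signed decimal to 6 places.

√[2·4!1!0!/6! · 2!3!3!1!1!0!] = √(24/5)
  +(−1)^3/∏(3,1,0,0,1,0)! = -1/6  (running -1/6)
⟨..|..⟩ = √(24/5)·(-1/6) = -0.365148

−√(2/15) ≈ -0.365148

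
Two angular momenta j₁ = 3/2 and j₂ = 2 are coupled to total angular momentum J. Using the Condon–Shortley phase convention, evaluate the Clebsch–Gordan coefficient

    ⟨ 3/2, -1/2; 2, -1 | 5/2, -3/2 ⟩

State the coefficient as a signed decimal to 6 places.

√[6·1!2!3!/7! · 1!2!1!3!1!4!] = √(144/35)
  +(−1)^0/∏(0,1,2,1,0,2)! = 1/4  (running 1/4)
  +(−1)^1/∏(1,0,1,0,1,3)! = -1/6  (running 1/12)
⟨..|..⟩ = √(144/35)·(1/12) = +0.169031

+√(1/35) ≈ +0.169031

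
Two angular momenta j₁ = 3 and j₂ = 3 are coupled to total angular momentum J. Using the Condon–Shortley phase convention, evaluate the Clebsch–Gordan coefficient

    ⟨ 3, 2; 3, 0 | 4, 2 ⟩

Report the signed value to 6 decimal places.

triangle: 2!·4!·4!/11! = 1152/39916800
(j±m)!: 5!·1!·3!·3!·6!·2! = 6220800
prefactor² = (2J+1)·Δ·N² = 124416/77
  k=0: +1/(0!·2!·1!·3!·3!·1!) = 1/72
  k=1: −1/(1!·1!·0!·2!·4!·2!) = -1/96
Σ = 1/288  ⇒  CG² = 124416/77·1/288² = 3/154
CG = +√(3/154) = +0.139573

+√(3/154) ≈ +0.139573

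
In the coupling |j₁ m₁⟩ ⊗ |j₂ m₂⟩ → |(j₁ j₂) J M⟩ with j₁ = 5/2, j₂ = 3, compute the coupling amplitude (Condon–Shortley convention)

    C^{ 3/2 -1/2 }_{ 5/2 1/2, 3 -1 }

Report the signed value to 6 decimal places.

−√(1/105) = -0.097590

j₁+j₂−J=4  J+j₁−j₂=1  J−j₁+j₂=2  j₁+j₂+J+1=8
(j₁±m₁, j₂±m₂, J±M) = (3,2,2,4,1,2)
P² = 192/35
sum k=1..2:
  [1] −1/6 = -1/6
  [2] +1/8 = 1/8
S = -1/24
C² = P²·S² = 1/105 ; C = -0.097590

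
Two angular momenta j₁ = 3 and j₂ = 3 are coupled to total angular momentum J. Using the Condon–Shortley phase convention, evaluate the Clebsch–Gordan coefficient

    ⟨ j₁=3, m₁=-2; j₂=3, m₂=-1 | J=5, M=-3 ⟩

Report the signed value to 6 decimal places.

triangle: 1!×5!×5!/12! = 14400/479001600
(j±m)!: 1!×5!×2!×4!×2!×8! = 464486400
prefactor² = (2J+1)×Δ×N² = 153600
  k=0: +1/(0!×1!×5!×2!×0!×3!) = 1/1440
  k=1: −1/(1!×0!×4!×1!×1!×4!) = -1/576
Σ = -1/960  ⇒  CG² = 153600×(-1/960)² = 1/6
CG = −√(1/6) = -0.408248

-0.408248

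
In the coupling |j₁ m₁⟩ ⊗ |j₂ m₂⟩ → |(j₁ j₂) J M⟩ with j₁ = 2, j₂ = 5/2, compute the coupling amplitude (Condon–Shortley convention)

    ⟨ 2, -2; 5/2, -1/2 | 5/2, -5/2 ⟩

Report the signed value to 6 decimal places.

+0.462910  (= +√(3/14))

triangle: 2!×2!×3!/8! = 24/40320
(j±m)!: 0!×4!×2!×3!×0!×5! = 34560
prefactor² = (2J+1)×Δ×N² = 864/7
  k=2: +1/(2!×0!×2!×0!×0!×3!) = 1/24
Σ = 1/24  ⇒  CG² = 864/7×1/24² = 3/14
CG = +√(3/14) = +0.462910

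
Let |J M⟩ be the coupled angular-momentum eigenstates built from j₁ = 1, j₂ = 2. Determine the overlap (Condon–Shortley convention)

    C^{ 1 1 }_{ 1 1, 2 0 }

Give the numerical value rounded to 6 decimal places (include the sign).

triangle: 2!·0!·2!/5! = 4/120
(j±m)!: 2!·0!·2!·2!·2!·0! = 16
prefactor² = (2J+1)·Δ·N² = 8/5
  k=0: +1/(0!·2!·0!·2!·0!·0!) = 1/4
Σ = 1/4  ⇒  CG² = 8/5·1/4² = 1/10
CG = +√(1/10) = +0.316228

+0.316228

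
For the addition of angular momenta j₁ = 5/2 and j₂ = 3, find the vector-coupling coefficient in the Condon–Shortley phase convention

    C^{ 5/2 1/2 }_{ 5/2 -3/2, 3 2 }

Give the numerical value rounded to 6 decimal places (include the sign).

-0.267261

j₁+j₂−J=3  J+j₁−j₂=2  J−j₁+j₂=3  j₁+j₂+J+1=9
(j₁±m₁, j₂±m₂, J±M) = (1,4,5,1,3,2)
P² = 288/7
sum k=2..3:
  [2] +1/24 = 1/24
  [3] −1/12 = -1/12
S = -1/24
C² = P²·S² = 1/14 ; C = -0.267261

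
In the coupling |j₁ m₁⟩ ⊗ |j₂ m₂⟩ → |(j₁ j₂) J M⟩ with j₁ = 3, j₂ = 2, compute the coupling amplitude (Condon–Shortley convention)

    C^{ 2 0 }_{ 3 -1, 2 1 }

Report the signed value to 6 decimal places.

+0.377964

j₁+j₂−J=3  J+j₁−j₂=3  J−j₁+j₂=1  j₁+j₂+J+1=8
(j₁±m₁, j₂±m₂, J±M) = (2,4,3,1,2,2)
P² = 36/7
sum k=2..3:
  [2] +1/4 = 1/4
  [3] −1/12 = -1/12
S = 1/6
C² = P²·S² = 1/7 ; C = +0.377964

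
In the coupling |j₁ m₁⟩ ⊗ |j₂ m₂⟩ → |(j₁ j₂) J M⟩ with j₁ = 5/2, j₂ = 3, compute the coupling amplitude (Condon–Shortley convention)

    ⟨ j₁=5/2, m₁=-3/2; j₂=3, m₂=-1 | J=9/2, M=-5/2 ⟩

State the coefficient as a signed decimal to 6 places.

-0.317821  (= −√(10/99))

j₁+j₂−J=1  J+j₁−j₂=4  J−j₁+j₂=5  j₁+j₂+J+1=11
(j₁±m₁, j₂±m₂, J±M) = (1,4,2,4,2,7)
P² = 92160/11
sum k=0..1:
  [0] +1/288 = 1/288
  [1] −1/144 = -1/144
S = -1/288
C² = P²·S² = 10/99 ; C = -0.317821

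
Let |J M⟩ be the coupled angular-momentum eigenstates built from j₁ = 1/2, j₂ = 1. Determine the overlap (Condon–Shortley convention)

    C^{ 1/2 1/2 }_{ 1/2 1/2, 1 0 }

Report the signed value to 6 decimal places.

√[2·1!0!1!/3! · 1!0!1!1!1!0!] = √(1/3)
  +(−1)^0/∏(0,1,0,1,0,0)! = 1  (running 1)
⟨..|..⟩ = √(1/3)·(1) = +0.577350

+√(1/3) = +0.577350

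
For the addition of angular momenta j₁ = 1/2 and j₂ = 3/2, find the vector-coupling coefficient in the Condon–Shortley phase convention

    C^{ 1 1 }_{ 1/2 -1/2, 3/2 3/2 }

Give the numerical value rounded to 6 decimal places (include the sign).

-0.866025  (= −√(3/4))

√[3·1!0!2!/4! · 0!1!3!0!2!0!] = √(3)
  +(−1)^1/∏(1,0,0,2,0,0)! = -1/2  (running -1/2)
⟨..|..⟩ = √(3)·(-1/2) = -0.866025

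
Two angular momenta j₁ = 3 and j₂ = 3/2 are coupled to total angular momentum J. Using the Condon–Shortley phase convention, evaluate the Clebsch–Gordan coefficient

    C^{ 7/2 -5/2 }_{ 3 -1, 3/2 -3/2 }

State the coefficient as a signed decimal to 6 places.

j₁+j₂−J=1  J+j₁−j₂=5  J−j₁+j₂=2  j₁+j₂+J+1=9
(j₁±m₁, j₂±m₂, J±M) = (2,4,0,3,1,6)
P² = 7680/7
sum k=0..0:
  [0] +1/48 = 1/48
S = 1/48
C² = P²·S² = 10/21 ; C = +0.690066

+0.690066  (= +√(10/21))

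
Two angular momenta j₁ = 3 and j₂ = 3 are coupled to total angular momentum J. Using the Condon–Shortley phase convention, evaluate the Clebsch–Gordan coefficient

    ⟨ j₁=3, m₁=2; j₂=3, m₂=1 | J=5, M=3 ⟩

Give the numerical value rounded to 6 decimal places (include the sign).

√[11·1!5!5!/12! · 5!1!4!2!8!2!] = √(153600)
  +(−1)^0/∏(0,1,1,4,4,1)! = 1/576  (running 1/576)
  +(−1)^1/∏(1,0,0,3,5,2)! = -1/1440  (running 1/960)
⟨..|..⟩ = √(153600)·(1/960) = +0.408248

+√(1/6) ≈ +0.408248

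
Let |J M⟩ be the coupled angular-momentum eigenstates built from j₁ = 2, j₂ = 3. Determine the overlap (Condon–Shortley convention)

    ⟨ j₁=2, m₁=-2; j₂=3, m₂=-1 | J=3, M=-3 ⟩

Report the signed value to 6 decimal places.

triangle: 2!×2!×4!/9! = 96/362880
(j±m)!: 0!×4!×2!×4!×0!×6! = 829440
prefactor² = (2J+1)×Δ×N² = 1536
  k=2: +1/(2!×0!×2!×0!×0!×4!) = 1/96
Σ = 1/96  ⇒  CG² = 1536×1/96² = 1/6
CG = +√(1/6) = +0.408248

+0.408248  (= +√(1/6))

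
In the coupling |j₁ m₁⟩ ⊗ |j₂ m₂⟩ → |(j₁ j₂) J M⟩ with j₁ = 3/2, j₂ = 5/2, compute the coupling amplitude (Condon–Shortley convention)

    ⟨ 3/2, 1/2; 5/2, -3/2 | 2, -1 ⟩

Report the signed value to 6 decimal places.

+0.154303  (= +√(1/42))

triangle: 2!*1!*3!/7! = 12/5040
(j±m)!: 2!*1!*1!*4!*1!*3! = 288
prefactor² = (2J+1)*Δ*N² = 24/7
  k=0: +1/(0!*2!*1!*1!*0!*2!) = 1/4
  k=1: −1/(1!*1!*0!*0!*1!*3!) = -1/6
Σ = 1/12  ⇒  CG² = 24/7*1/12² = 1/42
CG = +√(1/42) = +0.154303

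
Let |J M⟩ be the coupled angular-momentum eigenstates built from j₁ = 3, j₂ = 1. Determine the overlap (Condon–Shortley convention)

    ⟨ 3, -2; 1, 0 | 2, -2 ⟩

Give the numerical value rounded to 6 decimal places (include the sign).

-0.487950

triangle: 2!*4!*0!/7! = 48/5040
(j±m)!: 1!*5!*1!*1!*0!*4! = 2880
prefactor² = (2J+1)*Δ*N² = 960/7
  k=1: −1/(1!*1!*4!*0!*0!*0!) = -1/24
Σ = -1/24  ⇒  CG² = 960/7*(-1/24)² = 5/21
CG = −√(5/21) = -0.487950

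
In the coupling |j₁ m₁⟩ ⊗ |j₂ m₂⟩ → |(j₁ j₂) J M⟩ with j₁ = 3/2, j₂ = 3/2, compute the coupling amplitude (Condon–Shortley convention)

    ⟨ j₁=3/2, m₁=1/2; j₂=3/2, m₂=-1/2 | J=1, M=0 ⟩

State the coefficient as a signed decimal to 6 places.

-0.223607  (= −√(1/20))

√[3·2!1!1!/5! · 2!1!1!2!1!1!] = √(1/5)
  +(−1)^0/∏(0,2,1,1,0,0)! = 1/2  (running 1/2)
  +(−1)^1/∏(1,1,0,0,1,1)! = -1  (running -1/2)
⟨..|..⟩ = √(1/5)·(-1/2) = -0.223607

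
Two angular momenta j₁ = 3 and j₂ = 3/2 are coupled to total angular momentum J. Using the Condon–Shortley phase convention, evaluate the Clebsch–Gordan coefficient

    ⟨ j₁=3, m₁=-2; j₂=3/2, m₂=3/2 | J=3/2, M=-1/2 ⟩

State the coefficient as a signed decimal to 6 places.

j₁+j₂−J=3  J+j₁−j₂=3  J−j₁+j₂=0  j₁+j₂+J+1=7
(j₁±m₁, j₂±m₂, J±M) = (1,5,3,0,1,2)
P² = 288/7
sum k=3..3:
  [3] −1/12 = -1/12
S = -1/12
C² = P²·S² = 2/7 ; C = -0.534522

-0.534522  (= −√(2/7))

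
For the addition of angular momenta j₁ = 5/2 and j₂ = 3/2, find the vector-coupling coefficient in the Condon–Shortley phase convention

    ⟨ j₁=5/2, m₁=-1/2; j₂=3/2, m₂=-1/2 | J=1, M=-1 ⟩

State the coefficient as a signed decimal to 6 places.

triangle: 3!×2!×0!/6! = 12/720
(j±m)!: 2!×3!×1!×2!×0!×2! = 48
prefactor² = (2J+1)×Δ×N² = 12/5
  k=1: −1/(1!×2!×2!×0!×0!×0!) = -1/4
Σ = -1/4  ⇒  CG² = 12/5×(-1/4)² = 3/20
CG = −√(3/20) = -0.387298

−√(3/20) = -0.387298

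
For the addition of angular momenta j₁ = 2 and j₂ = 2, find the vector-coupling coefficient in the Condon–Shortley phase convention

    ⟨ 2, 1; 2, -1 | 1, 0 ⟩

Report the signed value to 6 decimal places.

√[3·3!1!1!/6! · 3!1!1!3!1!1!] = √(9/10)
  +(−1)^0/∏(0,3,1,1,0,0)! = 1/6  (running 1/6)
  +(−1)^1/∏(1,2,0,0,1,1)! = -1/2  (running -1/3)
⟨..|..⟩ = √(9/10)·(-1/3) = -0.316228

−√(1/10) = -0.316228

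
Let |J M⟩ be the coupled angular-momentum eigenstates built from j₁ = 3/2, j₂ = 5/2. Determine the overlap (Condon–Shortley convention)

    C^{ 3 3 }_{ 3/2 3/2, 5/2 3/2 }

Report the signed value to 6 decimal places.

j₁+j₂−J=1  J+j₁−j₂=2  J−j₁+j₂=4  j₁+j₂+J+1=8
(j₁±m₁, j₂±m₂, J±M) = (3,0,4,1,6,0)
P² = 864
sum k=0..0:
  [0] +1/48 = 1/48
S = 1/48
C² = P²·S² = 3/8 ; C = +0.612372

+√(3/8) = +0.612372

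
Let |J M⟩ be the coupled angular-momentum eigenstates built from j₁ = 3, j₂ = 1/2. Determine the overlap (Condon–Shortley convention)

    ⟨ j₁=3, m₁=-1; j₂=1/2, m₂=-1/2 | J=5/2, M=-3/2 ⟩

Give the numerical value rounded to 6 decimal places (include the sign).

+√(2/7) = +0.534522

j₁+j₂−J=1  J+j₁−j₂=5  J−j₁+j₂=0  j₁+j₂+J+1=7
(j₁±m₁, j₂±m₂, J±M) = (2,4,0,1,1,4)
P² = 1152/7
sum k=0..0:
  [0] +1/24 = 1/24
S = 1/24
C² = P²·S² = 2/7 ; C = +0.534522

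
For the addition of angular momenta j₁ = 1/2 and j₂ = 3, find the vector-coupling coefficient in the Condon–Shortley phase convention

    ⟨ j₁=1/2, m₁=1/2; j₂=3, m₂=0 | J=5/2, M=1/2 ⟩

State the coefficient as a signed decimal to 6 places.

+0.654654  (= +√(3/7))

j₁+j₂−J=1  J+j₁−j₂=0  J−j₁+j₂=5  j₁+j₂+J+1=7
(j₁±m₁, j₂±m₂, J±M) = (1,0,3,3,3,2)
P² = 432/7
sum k=0..0:
  [0] +1/12 = 1/12
S = 1/12
C² = P²·S² = 3/7 ; C = +0.654654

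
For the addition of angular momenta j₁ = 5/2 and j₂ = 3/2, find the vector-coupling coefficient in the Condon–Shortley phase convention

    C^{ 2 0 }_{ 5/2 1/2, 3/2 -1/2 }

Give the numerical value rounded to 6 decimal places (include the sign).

triangle: 2!*3!*1!/7! = 12/5040
(j±m)!: 3!*2!*1!*2!*2!*2! = 96
prefactor² = (2J+1)*Δ*N² = 8/7
  k=0: +1/(0!*2!*2!*1!*1!*0!) = 1/4
  k=1: −1/(1!*1!*1!*0!*2!*1!) = -1/2
Σ = -1/4  ⇒  CG² = 8/7*(-1/4)² = 1/14
CG = −√(1/14) = -0.267261

-0.267261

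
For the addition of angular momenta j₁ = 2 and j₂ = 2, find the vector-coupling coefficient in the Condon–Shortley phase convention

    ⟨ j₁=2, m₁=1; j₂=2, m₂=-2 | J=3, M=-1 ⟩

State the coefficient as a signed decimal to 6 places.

j₁+j₂−J=1  J+j₁−j₂=3  J−j₁+j₂=3  j₁+j₂+J+1=8
(j₁±m₁, j₂±m₂, J±M) = (3,1,0,4,2,4)
P² = 216/5
sum k=0..0:
  [0] +1/12 = 1/12
S = 1/12
C² = P²·S² = 3/10 ; C = +0.547723

+0.547723  (= +√(3/10))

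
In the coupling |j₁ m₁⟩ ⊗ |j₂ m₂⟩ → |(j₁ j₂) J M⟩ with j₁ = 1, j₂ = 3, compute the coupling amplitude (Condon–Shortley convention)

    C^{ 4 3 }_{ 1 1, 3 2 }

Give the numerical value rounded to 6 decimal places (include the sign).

+√(3/4) = +0.866025

√[9·0!2!6!/9! · 2!0!5!1!7!1!] = √(43200)
  +(−1)^0/∏(0,0,0,5,2,1)! = 1/240  (running 1/240)
⟨..|..⟩ = √(43200)·(1/240) = +0.866025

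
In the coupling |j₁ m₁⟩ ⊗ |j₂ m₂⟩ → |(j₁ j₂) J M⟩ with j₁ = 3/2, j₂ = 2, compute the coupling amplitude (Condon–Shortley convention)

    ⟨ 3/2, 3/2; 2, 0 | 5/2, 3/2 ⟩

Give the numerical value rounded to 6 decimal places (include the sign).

+0.717137

triangle: 1!*2!*3!/7! = 12/5040
(j±m)!: 3!*0!*2!*2!*4!*1! = 576
prefactor² = (2J+1)*Δ*N² = 288/35
  k=0: +1/(0!*1!*0!*2!*2!*1!) = 1/4
Σ = 1/4  ⇒  CG² = 288/35*1/4² = 18/35
CG = +√(18/35) = +0.717137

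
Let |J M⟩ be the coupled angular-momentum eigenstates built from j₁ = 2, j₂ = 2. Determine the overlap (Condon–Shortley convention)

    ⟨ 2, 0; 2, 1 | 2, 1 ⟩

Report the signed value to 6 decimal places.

−√(1/14) ≈ -0.267261

triangle: 2!*2!*2!/7! = 8/5040
(j±m)!: 2!*2!*3!*1!*3!*1! = 144
prefactor² = (2J+1)*Δ*N² = 8/7
  k=1: −1/(1!*1!*1!*2!*1!*0!) = -1/2
  k=2: +1/(2!*0!*0!*1!*2!*1!) = 1/4
Σ = -1/4  ⇒  CG² = 8/7*(-1/4)² = 1/14
CG = −√(1/14) = -0.267261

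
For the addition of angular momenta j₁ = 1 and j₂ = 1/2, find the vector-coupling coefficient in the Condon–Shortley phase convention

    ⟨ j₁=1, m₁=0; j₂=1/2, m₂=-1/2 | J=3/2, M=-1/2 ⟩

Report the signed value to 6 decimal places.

+0.816497

triangle: 0!·2!·1!/4! = 2/24
(j±m)!: 1!·1!·0!·1!·1!·2! = 2
prefactor² = (2J+1)·Δ·N² = 2/3
  k=0: +1/(0!·0!·1!·0!·1!·1!) = 1
Σ = 1  ⇒  CG² = 2/3·1² = 2/3
CG = +√(2/3) = +0.816497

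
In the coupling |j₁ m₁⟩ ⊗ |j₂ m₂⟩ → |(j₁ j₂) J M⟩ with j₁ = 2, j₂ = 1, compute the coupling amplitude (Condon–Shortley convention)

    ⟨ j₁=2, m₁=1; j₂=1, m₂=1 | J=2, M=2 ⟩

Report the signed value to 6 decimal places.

−√(1/3) ≈ -0.577350

triangle: 1!·3!·1!/6! = 6/720
(j±m)!: 3!·1!·2!·0!·4!·0! = 288
prefactor² = (2J+1)·Δ·N² = 12
  k=1: −1/(1!·0!·0!·1!·3!·0!) = -1/6
Σ = -1/6  ⇒  CG² = 12·(-1/6)² = 1/3
CG = −√(1/3) = -0.577350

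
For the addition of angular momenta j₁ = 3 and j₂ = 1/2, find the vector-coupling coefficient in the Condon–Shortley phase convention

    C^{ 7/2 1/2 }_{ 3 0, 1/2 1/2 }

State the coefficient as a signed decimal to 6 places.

triangle: 0!*6!*1!/8! = 720/40320
(j±m)!: 3!*3!*1!*0!*4!*3! = 5184
prefactor² = (2J+1)*Δ*N² = 5184/7
  k=0: +1/(0!*0!*3!*1!*3!*0!) = 1/36
Σ = 1/36  ⇒  CG² = 5184/7*1/36² = 4/7
CG = +√(4/7) = +0.755929

+√(4/7) ≈ +0.755929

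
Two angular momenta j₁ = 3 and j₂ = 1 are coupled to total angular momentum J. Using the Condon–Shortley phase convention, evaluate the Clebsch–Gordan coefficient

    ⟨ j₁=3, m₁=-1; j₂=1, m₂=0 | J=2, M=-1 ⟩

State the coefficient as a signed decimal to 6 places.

√[5·2!4!0!/7! · 2!4!1!1!1!3!] = √(96/7)
  +(−1)^1/∏(1,1,3,0,1,0)! = -1/6  (running -1/6)
⟨..|..⟩ = √(96/7)·(-1/6) = -0.617213

-0.617213  (= −√(8/21))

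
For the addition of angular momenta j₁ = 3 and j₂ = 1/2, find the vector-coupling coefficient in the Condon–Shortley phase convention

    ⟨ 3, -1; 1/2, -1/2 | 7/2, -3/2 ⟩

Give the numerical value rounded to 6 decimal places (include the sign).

+√(5/7) ≈ +0.845154

triangle: 0!*6!*1!/8! = 720/40320
(j±m)!: 2!*4!*0!*1!*2!*5! = 11520
prefactor² = (2J+1)*Δ*N² = 11520/7
  k=0: +1/(0!*0!*4!*0!*2!*1!) = 1/48
Σ = 1/48  ⇒  CG² = 11520/7*1/48² = 5/7
CG = +√(5/7) = +0.845154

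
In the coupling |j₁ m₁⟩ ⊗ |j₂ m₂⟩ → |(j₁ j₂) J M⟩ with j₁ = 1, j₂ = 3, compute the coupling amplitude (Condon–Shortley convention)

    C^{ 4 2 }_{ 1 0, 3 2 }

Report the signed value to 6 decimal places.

triangle: 0!*2!*6!/9! = 1440/362880
(j±m)!: 1!*1!*5!*1!*6!*2! = 172800
prefactor² = (2J+1)*Δ*N² = 43200/7
  k=0: +1/(0!*0!*1!*5!*1!*1!) = 1/120
Σ = 1/120  ⇒  CG² = 43200/7*1/120² = 3/7
CG = +√(3/7) = +0.654654

+0.654654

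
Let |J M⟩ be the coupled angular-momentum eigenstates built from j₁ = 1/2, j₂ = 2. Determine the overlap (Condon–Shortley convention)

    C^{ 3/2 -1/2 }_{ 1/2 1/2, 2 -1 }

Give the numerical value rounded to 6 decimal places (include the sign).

j₁+j₂−J=1  J+j₁−j₂=0  J−j₁+j₂=3  j₁+j₂+J+1=5
(j₁±m₁, j₂±m₂, J±M) = (1,0,1,3,1,2)
P² = 12/5
sum k=0..0:
  [0] +1/2 = 1/2
S = 1/2
C² = P²·S² = 3/5 ; C = +0.774597

+√(3/5) ≈ +0.774597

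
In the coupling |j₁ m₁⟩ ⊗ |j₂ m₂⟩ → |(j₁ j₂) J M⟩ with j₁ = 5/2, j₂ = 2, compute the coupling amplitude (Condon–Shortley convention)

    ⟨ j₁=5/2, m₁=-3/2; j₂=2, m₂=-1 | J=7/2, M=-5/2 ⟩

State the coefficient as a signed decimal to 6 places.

-0.125988

√[8·1!4!3!/9! · 1!4!1!3!1!6!] = √(2304/7)
  +(−1)^0/∏(0,1,4,1,0,2)! = 1/48  (running 1/48)
  +(−1)^1/∏(1,0,3,0,1,3)! = -1/36  (running -1/144)
⟨..|..⟩ = √(2304/7)·(-1/144) = -0.125988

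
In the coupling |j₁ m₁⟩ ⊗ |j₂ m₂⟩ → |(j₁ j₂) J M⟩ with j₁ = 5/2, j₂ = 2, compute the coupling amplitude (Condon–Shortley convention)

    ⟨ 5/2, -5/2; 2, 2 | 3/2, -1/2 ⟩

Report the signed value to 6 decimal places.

j₁+j₂−J=3  J+j₁−j₂=2  J−j₁+j₂=1  j₁+j₂+J+1=7
(j₁±m₁, j₂±m₂, J±M) = (0,5,4,0,1,2)
P² = 384/7
sum k=3..3:
  [3] −1/12 = -1/12
S = -1/12
C² = P²·S² = 8/21 ; C = -0.617213

-0.617213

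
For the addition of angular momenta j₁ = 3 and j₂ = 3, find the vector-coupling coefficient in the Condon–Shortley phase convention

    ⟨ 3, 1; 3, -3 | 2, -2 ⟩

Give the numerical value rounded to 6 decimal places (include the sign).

j₁+j₂−J=4  J+j₁−j₂=2  J−j₁+j₂=2  j₁+j₂+J+1=9
(j₁±m₁, j₂±m₂, J±M) = (4,2,0,6,0,4)
P² = 7680/7
sum k=0..0:
  [0] +1/96 = 1/96
S = 1/96
C² = P²·S² = 5/42 ; C = +0.345033

+√(5/42) ≈ +0.345033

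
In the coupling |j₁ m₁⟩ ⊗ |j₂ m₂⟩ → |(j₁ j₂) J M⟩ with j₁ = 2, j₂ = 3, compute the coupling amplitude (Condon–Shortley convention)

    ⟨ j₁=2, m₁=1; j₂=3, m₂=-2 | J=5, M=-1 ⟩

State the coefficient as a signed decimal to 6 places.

√[11·0!4!6!/11! · 3!1!1!5!4!6!] = √(414720/7)
  +(−1)^0/∏(0,0,1,1,3,5)! = 1/720  (running 1/720)
⟨..|..⟩ = √(414720/7)·(1/720) = +0.338062

+√(4/35) = +0.338062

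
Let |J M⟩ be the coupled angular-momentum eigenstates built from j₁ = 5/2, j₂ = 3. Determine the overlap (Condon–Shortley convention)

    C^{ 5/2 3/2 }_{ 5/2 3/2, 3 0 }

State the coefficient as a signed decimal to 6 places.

−√(7/30) ≈ -0.483046

√[6·3!2!3!/9! · 4!1!3!3!4!1!] = √(864/35)
  +(−1)^0/∏(0,3,1,3,1,0)! = 1/36  (running 1/36)
  +(−1)^1/∏(1,2,0,2,2,1)! = -1/8  (running -7/72)
⟨..|..⟩ = √(864/35)·(-7/72) = -0.483046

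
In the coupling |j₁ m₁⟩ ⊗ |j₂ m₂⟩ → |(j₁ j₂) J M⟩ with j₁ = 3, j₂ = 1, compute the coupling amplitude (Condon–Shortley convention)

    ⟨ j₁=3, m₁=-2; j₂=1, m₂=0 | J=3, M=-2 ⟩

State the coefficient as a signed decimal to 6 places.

−√(1/3) ≈ -0.577350

triangle: 1!×5!×1!/8! = 120/40320
(j±m)!: 1!×5!×1!×1!×1!×5! = 14400
prefactor² = (2J+1)×Δ×N² = 300
  k=0: +1/(0!×1!×5!×1!×0!×0!) = 1/120
  k=1: −1/(1!×0!×4!×0!×1!×1!) = -1/24
Σ = -1/30  ⇒  CG² = 300×(-1/30)² = 1/3
CG = −√(1/3) = -0.577350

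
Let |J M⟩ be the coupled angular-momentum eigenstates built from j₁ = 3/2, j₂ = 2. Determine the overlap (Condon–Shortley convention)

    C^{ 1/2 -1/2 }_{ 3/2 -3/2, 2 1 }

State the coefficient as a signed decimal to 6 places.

−√(1/10) = -0.316228

√[2·3!0!1!/5! · 0!3!3!1!0!1!] = √(18/5)
  +(−1)^3/∏(3,0,0,0,0,1)! = -1/6  (running -1/6)
⟨..|..⟩ = √(18/5)·(-1/6) = -0.316228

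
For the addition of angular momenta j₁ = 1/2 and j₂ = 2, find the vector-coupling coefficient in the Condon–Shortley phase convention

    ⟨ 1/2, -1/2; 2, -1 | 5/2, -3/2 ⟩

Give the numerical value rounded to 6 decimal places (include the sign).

√[6·0!1!4!/6! · 0!1!1!3!1!4!] = √(144/5)
  +(−1)^0/∏(0,0,1,1,0,3)! = 1/6  (running 1/6)
⟨..|..⟩ = √(144/5)·(1/6) = +0.894427

+√(4/5) ≈ +0.894427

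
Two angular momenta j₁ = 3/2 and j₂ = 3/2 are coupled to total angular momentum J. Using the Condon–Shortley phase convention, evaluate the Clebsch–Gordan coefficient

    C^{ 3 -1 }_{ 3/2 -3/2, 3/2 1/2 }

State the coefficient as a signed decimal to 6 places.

+√(1/5) = +0.447214

√[7·0!3!3!/7! · 0!3!2!1!2!4!] = √(144/5)
  +(−1)^0/∏(0,0,3,2,0,1)! = 1/12  (running 1/12)
⟨..|..⟩ = √(144/5)·(1/12) = +0.447214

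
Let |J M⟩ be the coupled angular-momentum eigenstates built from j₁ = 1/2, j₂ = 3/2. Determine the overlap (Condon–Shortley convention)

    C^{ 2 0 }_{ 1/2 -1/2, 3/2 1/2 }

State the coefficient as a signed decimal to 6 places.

+√(1/2) = +0.707107

j₁+j₂−J=0  J+j₁−j₂=1  J−j₁+j₂=3  j₁+j₂+J+1=5
(j₁±m₁, j₂±m₂, J±M) = (0,1,2,1,2,2)
P² = 2
sum k=0..0:
  [0] +1/2 = 1/2
S = 1/2
C² = P²·S² = 1/2 ; C = +0.707107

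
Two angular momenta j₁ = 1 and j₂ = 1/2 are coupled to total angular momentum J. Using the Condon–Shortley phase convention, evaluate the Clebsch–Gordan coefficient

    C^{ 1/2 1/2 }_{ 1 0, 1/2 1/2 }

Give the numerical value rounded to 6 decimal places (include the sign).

-0.577350

j₁+j₂−J=1  J+j₁−j₂=1  J−j₁+j₂=0  j₁+j₂+J+1=3
(j₁±m₁, j₂±m₂, J±M) = (1,1,1,0,1,0)
P² = 1/3
sum k=1..1:
  [1] −1/1 = -1
S = -1
C² = P²·S² = 1/3 ; C = -0.577350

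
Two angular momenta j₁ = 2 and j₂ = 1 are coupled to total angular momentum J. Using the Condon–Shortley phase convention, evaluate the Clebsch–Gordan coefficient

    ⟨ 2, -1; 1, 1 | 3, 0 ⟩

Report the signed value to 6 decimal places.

+√(1/5) ≈ +0.447214

j₁+j₂−J=0  J+j₁−j₂=4  J−j₁+j₂=2  j₁+j₂+J+1=7
(j₁±m₁, j₂±m₂, J±M) = (1,3,2,0,3,3)
P² = 144/5
sum k=0..0:
  [0] +1/12 = 1/12
S = 1/12
C² = P²·S² = 1/5 ; C = +0.447214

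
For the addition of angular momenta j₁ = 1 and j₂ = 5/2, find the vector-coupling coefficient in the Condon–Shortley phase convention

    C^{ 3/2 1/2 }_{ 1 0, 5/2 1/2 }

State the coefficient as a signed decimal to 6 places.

triangle: 2!×0!×3!/6! = 12/720
(j±m)!: 1!×1!×3!×2!×2!×1! = 24
prefactor² = (2J+1)×Δ×N² = 8/5
  k=1: −1/(1!×1!×0!×2!×0!×1!) = -1/2
Σ = -1/2  ⇒  CG² = 8/5×(-1/2)² = 2/5
CG = −√(2/5) = -0.632456

-0.632456  (= −√(2/5))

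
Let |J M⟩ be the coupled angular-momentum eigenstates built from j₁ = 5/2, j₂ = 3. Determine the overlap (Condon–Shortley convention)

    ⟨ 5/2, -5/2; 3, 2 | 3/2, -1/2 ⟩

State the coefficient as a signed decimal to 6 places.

+0.487950  (= +√(5/21))

triangle: 4!·1!·2!/8! = 48/40320
(j±m)!: 0!·5!·5!·1!·1!·2! = 28800
prefactor² = (2J+1)·Δ·N² = 960/7
  k=4: +1/(4!·0!·1!·1!·0!·1!) = 1/24
Σ = 1/24  ⇒  CG² = 960/7·1/24² = 5/21
CG = +√(5/21) = +0.487950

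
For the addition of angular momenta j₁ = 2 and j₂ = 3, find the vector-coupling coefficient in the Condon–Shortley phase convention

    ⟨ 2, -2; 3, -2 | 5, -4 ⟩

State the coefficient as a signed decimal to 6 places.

triangle: 0!·4!·6!/11! = 17280/39916800
(j±m)!: 0!·4!·1!·5!·1!·9! = 1045094400
prefactor² = (2J+1)·Δ·N² = 4976640
  k=0: +1/(0!·0!·4!·1!·0!·5!) = 1/2880
Σ = 1/2880  ⇒  CG² = 4976640·1/2880² = 3/5
CG = +√(3/5) = +0.774597

+0.774597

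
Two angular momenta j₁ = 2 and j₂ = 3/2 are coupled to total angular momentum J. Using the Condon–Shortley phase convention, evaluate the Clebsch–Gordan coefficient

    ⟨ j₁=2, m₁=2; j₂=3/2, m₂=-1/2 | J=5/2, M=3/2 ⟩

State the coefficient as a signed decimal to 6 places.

j₁+j₂−J=1  J+j₁−j₂=3  J−j₁+j₂=2  j₁+j₂+J+1=7
(j₁±m₁, j₂±m₂, J±M) = (4,0,1,2,4,1)
P² = 576/35
sum k=0..0:
  [0] +1/6 = 1/6
S = 1/6
C² = P²·S² = 16/35 ; C = +0.676123

+0.676123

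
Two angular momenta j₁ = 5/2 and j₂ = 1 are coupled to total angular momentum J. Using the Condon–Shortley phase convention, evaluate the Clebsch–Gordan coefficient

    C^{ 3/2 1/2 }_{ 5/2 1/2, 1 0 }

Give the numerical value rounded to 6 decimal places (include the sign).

√[4·2!3!0!/6! · 3!2!1!1!2!1!] = √(8/5)
  +(−1)^1/∏(1,1,1,0,2,0)! = -1/2  (running -1/2)
⟨..|..⟩ = √(8/5)·(-1/2) = -0.632456

−√(2/5) = -0.632456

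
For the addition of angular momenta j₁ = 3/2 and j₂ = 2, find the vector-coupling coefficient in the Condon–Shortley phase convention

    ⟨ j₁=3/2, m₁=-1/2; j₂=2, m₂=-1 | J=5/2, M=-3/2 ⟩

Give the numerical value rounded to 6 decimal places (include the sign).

j₁+j₂−J=1  J+j₁−j₂=2  J−j₁+j₂=3  j₁+j₂+J+1=7
(j₁±m₁, j₂±m₂, J±M) = (1,2,1,3,1,4)
P² = 144/35
sum k=0..1:
  [0] +1/4 = 1/4
  [1] −1/6 = -1/6
S = 1/12
C² = P²·S² = 1/35 ; C = +0.169031

+0.169031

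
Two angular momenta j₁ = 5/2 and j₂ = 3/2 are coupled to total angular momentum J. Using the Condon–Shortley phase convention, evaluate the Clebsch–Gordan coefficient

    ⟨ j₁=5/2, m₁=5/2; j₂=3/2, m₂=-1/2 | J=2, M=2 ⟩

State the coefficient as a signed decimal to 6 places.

+√(10/21) = +0.690066

triangle: 2!*3!*1!/7! = 12/5040
(j±m)!: 5!*0!*1!*2!*4!*0! = 5760
prefactor² = (2J+1)*Δ*N² = 480/7
  k=0: +1/(0!*2!*0!*1!*3!*0!) = 1/12
Σ = 1/12  ⇒  CG² = 480/7*1/12² = 10/21
CG = +√(10/21) = +0.690066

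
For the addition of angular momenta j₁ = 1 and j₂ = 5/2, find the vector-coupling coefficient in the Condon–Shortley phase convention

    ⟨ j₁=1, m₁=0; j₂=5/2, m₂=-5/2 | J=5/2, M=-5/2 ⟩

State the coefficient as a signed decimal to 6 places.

+0.845154

√[6·1!1!4!/7! · 1!1!0!5!0!5!] = √(2880/7)
  +(−1)^0/∏(0,1,1,0,0,4)! = 1/24  (running 1/24)
⟨..|..⟩ = √(2880/7)·(1/24) = +0.845154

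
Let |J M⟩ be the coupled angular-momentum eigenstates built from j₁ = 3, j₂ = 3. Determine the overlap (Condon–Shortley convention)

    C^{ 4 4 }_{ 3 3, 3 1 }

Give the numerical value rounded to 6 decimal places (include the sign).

+0.522233  (= +√(3/11))

j₁+j₂−J=2  J+j₁−j₂=4  J−j₁+j₂=4  j₁+j₂+J+1=11
(j₁±m₁, j₂±m₂, J±M) = (6,0,4,2,8,0)
P² = 3981312/11
sum k=0..0:
  [0] +1/1152 = 1/1152
S = 1/1152
C² = P²·S² = 3/11 ; C = +0.522233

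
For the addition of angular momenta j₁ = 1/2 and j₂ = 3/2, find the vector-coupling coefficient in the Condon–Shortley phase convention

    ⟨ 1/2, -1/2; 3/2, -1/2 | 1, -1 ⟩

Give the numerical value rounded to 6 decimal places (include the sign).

j₁+j₂−J=1  J+j₁−j₂=0  J−j₁+j₂=2  j₁+j₂+J+1=4
(j₁±m₁, j₂±m₂, J±M) = (0,1,1,2,0,2)
P² = 1
sum k=1..1:
  [1] −1/2 = -1/2
S = -1/2
C² = P²·S² = 1/4 ; C = -0.500000

-0.500000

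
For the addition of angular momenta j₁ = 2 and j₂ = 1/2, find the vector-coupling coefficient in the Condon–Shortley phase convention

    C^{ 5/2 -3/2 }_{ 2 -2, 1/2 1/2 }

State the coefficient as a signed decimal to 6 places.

j₁+j₂−J=0  J+j₁−j₂=4  J−j₁+j₂=1  j₁+j₂+J+1=6
(j₁±m₁, j₂±m₂, J±M) = (0,4,1,0,1,4)
P² = 576/5
sum k=0..0:
  [0] +1/24 = 1/24
S = 1/24
C² = P²·S² = 1/5 ; C = +0.447214

+0.447214  (= +√(1/5))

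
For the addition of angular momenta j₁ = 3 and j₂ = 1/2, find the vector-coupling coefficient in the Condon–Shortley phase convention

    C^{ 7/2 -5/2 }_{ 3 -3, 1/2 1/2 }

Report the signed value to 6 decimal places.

+0.377964  (= +√(1/7))

j₁+j₂−J=0  J+j₁−j₂=6  J−j₁+j₂=1  j₁+j₂+J+1=8
(j₁±m₁, j₂±m₂, J±M) = (0,6,1,0,1,6)
P² = 518400/7
sum k=0..0:
  [0] +1/720 = 1/720
S = 1/720
C² = P²·S² = 1/7 ; C = +0.377964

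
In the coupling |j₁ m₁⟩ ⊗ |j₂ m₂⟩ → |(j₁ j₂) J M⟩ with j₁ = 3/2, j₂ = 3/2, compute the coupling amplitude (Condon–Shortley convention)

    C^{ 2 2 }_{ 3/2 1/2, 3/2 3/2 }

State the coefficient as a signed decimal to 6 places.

triangle: 1!×2!×2!/6! = 4/720
(j±m)!: 2!×1!×3!×0!×4!×0! = 288
prefactor² = (2J+1)×Δ×N² = 8
  k=1: −1/(1!×0!×0!×2!×2!×0!) = -1/4
Σ = -1/4  ⇒  CG² = 8×(-1/4)² = 1/2
CG = −√(1/2) = -0.707107

−√(1/2) ≈ -0.707107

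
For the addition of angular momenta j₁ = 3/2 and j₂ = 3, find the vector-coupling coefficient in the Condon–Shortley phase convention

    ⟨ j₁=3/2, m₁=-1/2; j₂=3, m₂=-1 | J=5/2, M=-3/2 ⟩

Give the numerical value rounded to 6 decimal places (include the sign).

-0.591608  (= −√(7/20))

triangle: 2!×1!×4!/8! = 48/40320
(j±m)!: 1!×2!×2!×4!×1!×4! = 2304
prefactor² = (2J+1)×Δ×N² = 576/35
  k=1: −1/(1!×1!×1!×1!×0!×3!) = -1/6
  k=2: +1/(2!×0!×0!×0!×1!×4!) = 1/48
Σ = -7/48  ⇒  CG² = 576/35×(-7/48)² = 7/20
CG = −√(7/20) = -0.591608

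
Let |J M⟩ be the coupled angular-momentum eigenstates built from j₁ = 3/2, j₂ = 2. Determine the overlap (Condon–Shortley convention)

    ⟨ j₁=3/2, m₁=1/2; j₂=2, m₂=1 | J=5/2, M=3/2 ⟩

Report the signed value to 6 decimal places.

-0.169031

j₁+j₂−J=1  J+j₁−j₂=2  J−j₁+j₂=3  j₁+j₂+J+1=7
(j₁±m₁, j₂±m₂, J±M) = (2,1,3,1,4,1)
P² = 144/35
sum k=0..1:
  [0] +1/6 = 1/6
  [1] −1/4 = -1/4
S = -1/12
C² = P²·S² = 1/35 ; C = -0.169031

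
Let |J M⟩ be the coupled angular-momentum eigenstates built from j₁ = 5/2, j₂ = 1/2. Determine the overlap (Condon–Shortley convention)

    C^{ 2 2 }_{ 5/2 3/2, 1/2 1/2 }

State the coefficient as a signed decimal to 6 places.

triangle: 1!·4!·0!/6! = 24/720
(j±m)!: 4!·1!·1!·0!·4!·0! = 576
prefactor² = (2J+1)·Δ·N² = 96
  k=1: −1/(1!·0!·0!·0!·4!·0!) = -1/24
Σ = -1/24  ⇒  CG² = 96·(-1/24)² = 1/6
CG = −√(1/6) = -0.408248

−√(1/6) ≈ -0.408248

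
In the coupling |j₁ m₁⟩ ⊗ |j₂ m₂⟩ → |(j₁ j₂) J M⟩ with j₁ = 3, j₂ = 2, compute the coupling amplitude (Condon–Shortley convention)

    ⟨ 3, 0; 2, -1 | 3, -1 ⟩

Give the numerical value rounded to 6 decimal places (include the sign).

triangle: 2!*4!*2!/9! = 96/362880
(j±m)!: 3!*3!*1!*3!*2!*4! = 10368
prefactor² = (2J+1)*Δ*N² = 96/5
  k=0: +1/(0!*2!*3!*1!*1!*1!) = 1/12
  k=1: −1/(1!*1!*2!*0!*2!*2!) = -1/8
Σ = -1/24  ⇒  CG² = 96/5*(-1/24)² = 1/30
CG = −√(1/30) = -0.182574

-0.182574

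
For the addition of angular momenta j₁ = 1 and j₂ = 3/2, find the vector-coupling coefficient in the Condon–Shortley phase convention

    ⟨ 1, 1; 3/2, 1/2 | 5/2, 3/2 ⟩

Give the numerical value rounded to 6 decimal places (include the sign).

j₁+j₂−J=0  J+j₁−j₂=2  J−j₁+j₂=3  j₁+j₂+J+1=6
(j₁±m₁, j₂±m₂, J±M) = (2,0,2,1,4,1)
P² = 48/5
sum k=0..0:
  [0] +1/4 = 1/4
S = 1/4
C² = P²·S² = 3/5 ; C = +0.774597

+0.774597  (= +√(3/5))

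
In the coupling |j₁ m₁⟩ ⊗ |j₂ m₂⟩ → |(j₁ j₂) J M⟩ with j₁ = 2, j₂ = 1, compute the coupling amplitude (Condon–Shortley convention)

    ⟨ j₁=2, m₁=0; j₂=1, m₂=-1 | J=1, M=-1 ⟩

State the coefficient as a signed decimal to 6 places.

+0.316228

triangle: 2!*2!*0!/5! = 4/120
(j±m)!: 2!*2!*0!*2!*0!*2! = 16
prefactor² = (2J+1)*Δ*N² = 8/5
  k=0: +1/(0!*2!*2!*0!*0!*0!) = 1/4
Σ = 1/4  ⇒  CG² = 8/5*1/4² = 1/10
CG = +√(1/10) = +0.316228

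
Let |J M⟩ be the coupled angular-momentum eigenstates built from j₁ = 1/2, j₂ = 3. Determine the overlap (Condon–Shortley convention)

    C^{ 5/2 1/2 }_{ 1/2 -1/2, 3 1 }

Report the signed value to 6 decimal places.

triangle: 1!×0!×5!/7! = 120/5040
(j±m)!: 0!×1!×4!×2!×3!×2! = 576
prefactor² = (2J+1)×Δ×N² = 576/7
  k=1: −1/(1!×0!×0!×3!×0!×2!) = -1/12
Σ = -1/12  ⇒  CG² = 576/7×(-1/12)² = 4/7
CG = −√(4/7) = -0.755929

−√(4/7) ≈ -0.755929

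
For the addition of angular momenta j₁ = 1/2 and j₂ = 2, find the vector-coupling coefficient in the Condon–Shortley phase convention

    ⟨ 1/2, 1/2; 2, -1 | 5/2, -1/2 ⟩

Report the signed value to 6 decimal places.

triangle: 0!*1!*4!/6! = 24/720
(j±m)!: 1!*0!*1!*3!*2!*3! = 72
prefactor² = (2J+1)*Δ*N² = 72/5
  k=0: +1/(0!*0!*0!*1!*1!*3!) = 1/6
Σ = 1/6  ⇒  CG² = 72/5*1/6² = 2/5
CG = +√(2/5) = +0.632456

+0.632456  (= +√(2/5))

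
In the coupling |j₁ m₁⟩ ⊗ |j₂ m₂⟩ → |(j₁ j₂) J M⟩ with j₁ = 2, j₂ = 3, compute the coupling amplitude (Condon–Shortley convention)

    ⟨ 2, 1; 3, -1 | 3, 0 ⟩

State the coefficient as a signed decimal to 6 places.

triangle: 2!*2!*4!/9! = 96/362880
(j±m)!: 3!*1!*2!*4!*3!*3! = 10368
prefactor² = (2J+1)*Δ*N² = 96/5
  k=0: +1/(0!*2!*1!*2!*1!*2!) = 1/8
  k=1: −1/(1!*1!*0!*1!*2!*3!) = -1/12
Σ = 1/24  ⇒  CG² = 96/5*1/24² = 1/30
CG = +√(1/30) = +0.182574

+0.182574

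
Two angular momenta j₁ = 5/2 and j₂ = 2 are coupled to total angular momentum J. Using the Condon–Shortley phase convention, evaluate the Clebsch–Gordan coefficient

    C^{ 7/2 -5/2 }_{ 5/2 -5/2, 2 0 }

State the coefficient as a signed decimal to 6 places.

j₁+j₂−J=1  J+j₁−j₂=4  J−j₁+j₂=3  j₁+j₂+J+1=9
(j₁±m₁, j₂±m₂, J±M) = (0,5,2,2,1,6)
P² = 7680/7
sum k=1..1:
  [1] −1/48 = -1/48
S = -1/48
C² = P²·S² = 10/21 ; C = -0.690066

−√(10/21) ≈ -0.690066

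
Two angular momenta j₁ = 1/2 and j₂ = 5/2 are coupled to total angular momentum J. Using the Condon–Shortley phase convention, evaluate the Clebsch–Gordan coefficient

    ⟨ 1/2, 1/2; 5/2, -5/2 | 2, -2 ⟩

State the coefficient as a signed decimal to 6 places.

+√(5/6) = +0.912871

j₁+j₂−J=1  J+j₁−j₂=0  J−j₁+j₂=4  j₁+j₂+J+1=6
(j₁±m₁, j₂±m₂, J±M) = (1,0,0,5,0,4)
P² = 480
sum k=0..0:
  [0] +1/24 = 1/24
S = 1/24
C² = P²·S² = 5/6 ; C = +0.912871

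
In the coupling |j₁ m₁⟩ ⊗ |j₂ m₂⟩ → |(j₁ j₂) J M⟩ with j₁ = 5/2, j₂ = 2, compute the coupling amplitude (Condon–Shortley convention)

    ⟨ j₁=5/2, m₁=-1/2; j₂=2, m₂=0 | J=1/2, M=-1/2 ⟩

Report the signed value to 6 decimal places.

+√(1/5) = +0.447214

triangle: 4!*1!*0!/6! = 24/720
(j±m)!: 2!*3!*2!*2!*0!*1! = 48
prefactor² = (2J+1)*Δ*N² = 16/5
  k=2: +1/(2!*2!*1!*0!*0!*0!) = 1/4
Σ = 1/4  ⇒  CG² = 16/5*1/4² = 1/5
CG = +√(1/5) = +0.447214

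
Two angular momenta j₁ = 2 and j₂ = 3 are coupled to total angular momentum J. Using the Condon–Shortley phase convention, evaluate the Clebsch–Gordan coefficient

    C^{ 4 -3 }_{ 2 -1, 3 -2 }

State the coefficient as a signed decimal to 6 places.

√[9·1!3!5!/10! · 1!3!1!5!1!7!] = √(6480)
  +(−1)^0/∏(0,1,3,1,0,4)! = 1/144  (running 1/144)
  +(−1)^1/∏(1,0,2,0,1,5)! = -1/240  (running 1/360)
⟨..|..⟩ = √(6480)·(1/360) = +0.223607

+√(1/20) = +0.223607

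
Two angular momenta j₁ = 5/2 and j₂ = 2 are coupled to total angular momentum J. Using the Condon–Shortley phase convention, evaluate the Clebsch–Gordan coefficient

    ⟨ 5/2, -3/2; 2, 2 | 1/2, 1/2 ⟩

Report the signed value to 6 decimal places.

√[2·4!1!0!/6! · 1!4!4!0!1!0!] = √(192/5)
  +(−1)^4/∏(4,0,0,0,1,0)! = 1/24  (running 1/24)
⟨..|..⟩ = √(192/5)·(1/24) = +0.258199

+0.258199  (= +√(1/15))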